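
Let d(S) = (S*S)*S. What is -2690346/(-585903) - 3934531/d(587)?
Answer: 180616505735515/39501971447903 ≈ 4.5723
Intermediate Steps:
d(S) = S³ (d(S) = S²*S = S³)
-2690346/(-585903) - 3934531/d(587) = -2690346/(-585903) - 3934531/(587³) = -2690346*(-1/585903) - 3934531/202262003 = 896782/195301 - 3934531*1/202262003 = 896782/195301 - 3934531/202262003 = 180616505735515/39501971447903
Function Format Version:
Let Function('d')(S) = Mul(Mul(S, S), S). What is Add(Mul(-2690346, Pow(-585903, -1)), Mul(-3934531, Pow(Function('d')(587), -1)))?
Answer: Rational(180616505735515, 39501971447903) ≈ 4.5723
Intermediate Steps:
Function('d')(S) = Pow(S, 3) (Function('d')(S) = Mul(Pow(S, 2), S) = Pow(S, 3))
Add(Mul(-2690346, Pow(-585903, -1)), Mul(-3934531, Pow(Function('d')(587), -1))) = Add(Mul(-2690346, Pow(-585903, -1)), Mul(-3934531, Pow(Pow(587, 3), -1))) = Add(Mul(-2690346, Rational(-1, 585903)), Mul(-3934531, Pow(202262003, -1))) = Add(Rational(896782, 195301), Mul(-3934531, Rational(1, 202262003))) = Add(Rational(896782, 195301), Rational(-3934531, 202262003)) = Rational(180616505735515, 39501971447903)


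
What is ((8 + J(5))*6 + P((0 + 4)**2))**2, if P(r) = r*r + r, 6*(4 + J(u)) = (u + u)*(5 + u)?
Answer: 156816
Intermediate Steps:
J(u) = -4 + u*(5 + u)/3 (J(u) = -4 + ((u + u)*(5 + u))/6 = -4 + ((2*u)*(5 + u))/6 = -4 + (2*u*(5 + u))/6 = -4 + u*(5 + u)/3)
P(r) = r + r**2 (P(r) = r**2 + r = r + r**2)
((8 + J(5))*6 + P((0 + 4)**2))**2 = ((8 + (-4 + (1/3)*5**2 + (5/3)*5))*6 + (0 + 4)**2*(1 + (0 + 4)**2))**2 = ((8 + (-4 + (1/3)*25 + 25/3))*6 + 4**2*(1 + 4**2))**2 = ((8 + (-4 + 25/3 + 25/3))*6 + 16*(1 + 16))**2 = ((8 + 38/3)*6 + 16*17)**2 = ((62/3)*6 + 272)**2 = (124 + 272)**2 = 396**2 = 156816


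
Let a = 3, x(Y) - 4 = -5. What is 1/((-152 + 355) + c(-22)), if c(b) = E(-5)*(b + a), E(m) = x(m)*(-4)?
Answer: 1/127 ≈ 0.0078740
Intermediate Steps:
x(Y) = -1 (x(Y) = 4 - 5 = -1)
E(m) = 4 (E(m) = -1*(-4) = 4)
c(b) = 12 + 4*b (c(b) = 4*(b + 3) = 4*(3 + b) = 12 + 4*b)
1/((-152 + 355) + c(-22)) = 1/((-152 + 355) + (12 + 4*(-22))) = 1/(203 + (12 - 88)) = 1/(203 - 76) = 1/127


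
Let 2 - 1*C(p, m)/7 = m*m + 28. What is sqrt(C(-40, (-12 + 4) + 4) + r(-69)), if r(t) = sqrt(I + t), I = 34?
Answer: sqrt(-294 + I*sqrt(35)) ≈ 0.1725 + 17.147*I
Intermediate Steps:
r(t) = sqrt(34 + t)
C(p, m) = -182 - 7*m**2 (C(p, m) = 14 - 7*(m*m + 28) = 14 - 7*(m**2 + 28) = 14 - 7*(28 + m**2) = 14 + (-196 - 7*m**2) = -182 - 7*m**2)
sqrt(C(-40, (-12 + 4) + 4) + r(-69)) = sqrt((-182 - 7*((-12 + 4) + 4)**2) + sqrt(34 - 69)) = sqrt((-182 - 7*(-8 + 4)**2) + sqrt(-35)) = sqrt((-182 - 7*(-4)**2) + I*sqrt(35)) = sqrt((-182 - 7*16) + I*sqrt(35)) = sqrt((-182 - 112) + I*sqrt(35)) = sqrt(-294 + I*sqrt(35))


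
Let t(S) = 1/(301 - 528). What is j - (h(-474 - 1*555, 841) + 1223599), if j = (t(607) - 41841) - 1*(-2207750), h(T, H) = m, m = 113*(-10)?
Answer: 214160879/227 ≈ 9.4344e+5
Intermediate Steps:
m = -1130
h(T, H) = -1130
t(S) = -1/227 (t(S) = 1/(-227) = -1/227)
j = 491661342/227 (j = (-1/227 - 41841) - 1*(-2207750) = -9497908/227 + 2207750 = 491661342/227 ≈ 2.1659e+6)
j - (h(-474 - 1*555, 841) + 1223599) = 491661342/227 - (-1130 + 1223599) = 491661342/227 - 1*1222469 = 491661342/227 - 1222469 = 214160879/227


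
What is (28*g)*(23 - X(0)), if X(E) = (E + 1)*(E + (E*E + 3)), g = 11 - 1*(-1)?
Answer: 6720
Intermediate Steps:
g = 12 (g = 11 + 1 = 12)
X(E) = (1 + E)*(3 + E + E²) (X(E) = (1 + E)*(E + (E² + 3)) = (1 + E)*(E + (3 + E²)) = (1 + E)*(3 + E + E²))
(28*g)*(23 - X(0)) = (28*12)*(23 - (3 + 0³ + 2*0² + 4*0)) = 336*(23 - (3 + 0 + 2*0 + 0)) = 336*(23 - (3 + 0 + 0 + 0)) = 336*(23 - 1*3) = 336*(23 - 3) = 336*20 = 6720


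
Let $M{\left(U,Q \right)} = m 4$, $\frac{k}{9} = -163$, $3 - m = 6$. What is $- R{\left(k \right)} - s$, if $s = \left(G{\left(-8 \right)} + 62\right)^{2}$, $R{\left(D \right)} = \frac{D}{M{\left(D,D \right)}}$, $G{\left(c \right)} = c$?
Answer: $- \frac{12153}{4} \approx -3038.3$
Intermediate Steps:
$m = -3$ ($m = 3 - 6 = -3$)
$k = -1467$ ($k = 9 \left(-163\right) = -1467$)
$M{\left(U,Q \right)} = -12$ ($M{\left(U,Q \right)} = \left(-3\right) 4 = -12$)
$R{\left(D \right)} = - \frac{D}{12}$ ($R{\left(D \right)} = \frac{D}{-12} = D \left(- \frac{1}{12}\right) = - \frac{D}{12}$)
$s = 2916$ ($s = \left(-8 + 62\right)^{2} = 54^{2} = 2916$)
$- R{\left(k \right)} - s = - \frac{\left(-1\right) \left(-1467\right)}{12} - 2916 = \left(-1\right) \frac{489}{4} - 2916 = - \frac{489}{4} - 2916 = - \frac{12153}{4}$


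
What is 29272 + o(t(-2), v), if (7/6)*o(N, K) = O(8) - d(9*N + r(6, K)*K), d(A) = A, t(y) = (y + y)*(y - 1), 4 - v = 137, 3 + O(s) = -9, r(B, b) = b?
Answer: 98050/7 ≈ 14007.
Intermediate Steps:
O(s) = -12 (O(s) = -3 - 9 = -12)
v = -133 (v = 4 - 1*137 = 4 - 137 = -133)
t(y) = 2*y*(-1 + y) (t(y) = (2*y)*(-1 + y) = 2*y*(-1 + y))
o(N, K) = -72/7 - 54*N/7 - 6*K²/7 (o(N, K) = 6*(-12 - (9*N + K*K))/7 = 6*(-12 - (9*N + K²))/7 = 6*(-12 - (K² + 9*N))/7 = 6*(-12 + (-K² - 9*N))/7 = 6*(-12 - K² - 9*N)/7 = -72/7 - 54*N/7 - 6*K²/7)
29272 + o(t(-2), v) = 29272 + (-72/7 - 108*(-2)*(-1 - 2)/7 - 6/7*(-133)²) = 29272 + (-72/7 - 108*(-2)*(-3)/7 - 6/7*17689) = 29272 + (-72/7 - 54/7*12 - 15162) = 29272 + (-72/7 - 648/7 - 15162) = 29272 - 106854/7 = 98050/7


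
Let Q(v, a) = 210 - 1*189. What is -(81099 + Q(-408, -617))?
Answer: -81120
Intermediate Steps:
Q(v, a) = 21 (Q(v, a) = 210 - 189 = 21)
-(81099 + Q(-408, -617)) = -(81099 + 21) = -1*81120 = -81120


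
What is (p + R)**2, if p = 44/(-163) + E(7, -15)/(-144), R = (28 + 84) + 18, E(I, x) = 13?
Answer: 9259270839025/550934784 ≈ 16806.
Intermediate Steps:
R = 130 (R = 112 + 18 = 130)
p = -8455/23472 (p = 44/(-163) + 13/(-144) = 44*(-1/163) + 13*(-1/144) = -44/163 - 13/144 = -8455/23472 ≈ -0.36022)
(p + R)**2 = (-8455/23472 + 130)**2 = (3042905/23472)**2 = 9259270839025/550934784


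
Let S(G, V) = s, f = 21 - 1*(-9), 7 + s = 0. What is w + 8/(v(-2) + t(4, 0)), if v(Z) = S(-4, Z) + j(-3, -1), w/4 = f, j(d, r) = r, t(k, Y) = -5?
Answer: 1552/13 ≈ 119.38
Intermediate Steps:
s = -7 (s = -7 + 0 = -7)
f = 30 (f = 21 + 9 = 30)
S(G, V) = -7
w = 120 (w = 4*30 = 120)
v(Z) = -8 (v(Z) = -7 - 1 = -8)
w + 8/(v(-2) + t(4, 0)) = 120 + 8/(-8 - 5) = 120 + 8/(-13) = 120 + 8*(-1/13) = 120 - 8/13 = 1552/13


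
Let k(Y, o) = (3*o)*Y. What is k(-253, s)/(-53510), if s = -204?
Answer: -77418/26755 ≈ -2.8936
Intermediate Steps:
k(Y, o) = 3*Y*o
k(-253, s)/(-53510) = (3*(-253)*(-204))/(-53510) = 154836*(-1/53510) = -77418/26755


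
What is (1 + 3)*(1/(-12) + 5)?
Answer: 59/3 ≈ 19.667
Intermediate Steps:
(1 + 3)*(1/(-12) + 5) = 4*(-1/12 + 5) = 4*(59/12) = 59/3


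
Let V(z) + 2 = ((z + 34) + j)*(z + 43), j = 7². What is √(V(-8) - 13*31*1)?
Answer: 2*√555 ≈ 47.117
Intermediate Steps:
j = 49
V(z) = -2 + (43 + z)*(83 + z) (V(z) = -2 + ((z + 34) + 49)*(z + 43) = -2 + ((34 + z) + 49)*(43 + z) = -2 + (83 + z)*(43 + z) = -2 + (43 + z)*(83 + z))
√(V(-8) - 13*31*1) = √((3567 + (-8)² + 126*(-8)) - 13*31*1) = √((3567 + 64 - 1008) - 403*1) = √(2623 - 403) = √2220 = 2*√555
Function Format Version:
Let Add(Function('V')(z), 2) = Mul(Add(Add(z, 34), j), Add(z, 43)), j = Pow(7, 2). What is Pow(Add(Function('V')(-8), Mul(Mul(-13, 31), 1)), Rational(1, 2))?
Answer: Mul(2, Pow(555, Rational(1, 2))) ≈ 47.117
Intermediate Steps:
j = 49
Function('V')(z) = Add(-2, Mul(Add(43, z), Add(83, z))) (Function('V')(z) = Add(-2, Mul(Add(Add(z, 34), 49), Add(z, 43))) = Add(-2, Mul(Add(Add(34, z), 49), Add(43, z))) = Add(-2, Mul(Add(83, z), Add(43, z))) = Add(-2, Mul(Add(43, z), Add(83, z))))
Pow(Add(Function('V')(-8), Mul(Mul(-13, 31), 1)), Rational(1, 2)) = Pow(Add(Add(3567, Pow(-8, 2), Mul(126, -8)), Mul(Mul(-13, 31), 1)), Rational(1, 2)) = Pow(Add(Add(3567, 64, -1008), Mul(-403, 1)), Rational(1, 2)) = Pow(Add(2623, -403), Rational(1, 2)) = Pow(2220, Rational(1, 2)) = Mul(2, Pow(555, Rational(1, 2)))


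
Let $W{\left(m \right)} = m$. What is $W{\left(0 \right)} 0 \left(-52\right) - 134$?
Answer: $-134$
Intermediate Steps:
$W{\left(0 \right)} 0 \left(-52\right) - 134 = 0 \cdot 0 \left(-52\right) - 134 = 0 \left(-52\right) - 134 = 0 - 134 = -134$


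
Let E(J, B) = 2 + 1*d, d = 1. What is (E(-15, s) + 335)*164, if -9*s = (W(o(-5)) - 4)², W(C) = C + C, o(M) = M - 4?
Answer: 55432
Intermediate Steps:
o(M) = -4 + M
W(C) = 2*C
s = -484/9 (s = -(2*(-4 - 5) - 4)²/9 = -(2*(-9) - 4)²/9 = -(-18 - 4)²/9 = -⅑*(-22)² = -⅑*484 = -484/9 ≈ -53.778)
E(J, B) = 3 (E(J, B) = 2 + 1*1 = 2 + 1 = 3)
(E(-15, s) + 335)*164 = (3 + 335)*164 = 338*164 = 55432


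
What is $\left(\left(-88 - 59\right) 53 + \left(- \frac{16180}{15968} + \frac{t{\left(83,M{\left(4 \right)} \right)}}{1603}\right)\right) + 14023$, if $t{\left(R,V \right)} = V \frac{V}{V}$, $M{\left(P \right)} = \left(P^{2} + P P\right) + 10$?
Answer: $\frac{5696192623}{914168} \approx 6231.0$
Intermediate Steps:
$M{\left(P \right)} = 10 + 2 P^{2}$ ($M{\left(P \right)} = \left(P^{2} + P^{2}\right) + 10 = 2 P^{2} + 10 = 10 + 2 P^{2}$)
$t{\left(R,V \right)} = V$ ($t{\left(R,V \right)} = V 1 = V$)
$\left(\left(-88 - 59\right) 53 + \left(- \frac{16180}{15968} + \frac{t{\left(83,M{\left(4 \right)} \right)}}{1603}\right)\right) + 14023 = \left(\left(-88 - 59\right) 53 - \left(\frac{4045}{3992} - \frac{10 + 2 \cdot 4^{2}}{1603}\right)\right) + 14023 = \left(\left(-147\right) 53 - \left(\frac{4045}{3992} - \left(10 + 2 \cdot 16\right) \frac{1}{1603}\right)\right) + 14023 = \left(-7791 - \left(\frac{4045}{3992} - \left(10 + 32\right) \frac{1}{1603}\right)\right) + 14023 = \left(-7791 + \left(- \frac{4045}{3992} + 42 \cdot \frac{1}{1603}\right)\right) + 14023 = \left(-7791 + \left(- \frac{4045}{3992} + \frac{6}{229}\right)\right) + 14023 = \left(-7791 - \frac{902353}{914168}\right) + 14023 = - \frac{7123185241}{914168} + 14023 = \frac{5696192623}{914168}$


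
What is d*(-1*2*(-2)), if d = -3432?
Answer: -13728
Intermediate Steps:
d*(-1*2*(-2)) = -3432*(-1*2)*(-2) = -(-6864)*(-2) = -3432*4 = -13728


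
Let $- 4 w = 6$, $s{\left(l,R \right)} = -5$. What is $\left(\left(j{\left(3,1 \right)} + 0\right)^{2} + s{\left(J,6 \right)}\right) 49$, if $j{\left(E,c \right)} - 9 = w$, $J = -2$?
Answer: $\frac{10045}{4} \approx 2511.3$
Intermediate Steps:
$w = - \frac{3}{2}$ ($w = \left(- \frac{1}{4}\right) 6 = - \frac{3}{2} \approx -1.5$)
$j{\left(E,c \right)} = \frac{15}{2}$ ($j{\left(E,c \right)} = 9 - \frac{3}{2} = \frac{15}{2}$)
$\left(\left(j{\left(3,1 \right)} + 0\right)^{2} + s{\left(J,6 \right)}\right) 49 = \left(\left(\frac{15}{2} + 0\right)^{2} - 5\right) 49 = \left(\left(\frac{15}{2}\right)^{2} - 5\right) 49 = \left(\frac{225}{4} - 5\right) 49 = \frac{205}{4} \cdot 49 = \frac{10045}{4}$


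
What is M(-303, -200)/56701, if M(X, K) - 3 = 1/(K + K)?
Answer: 1199/22680400 ≈ 5.2865e-5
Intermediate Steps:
M(X, K) = 3 + 1/(2*K) (M(X, K) = 3 + 1/(K + K) = 3 + 1/(2*K))
M(-303, -200)/56701 = (3 + (½)/(-200))/56701 = (3 + (½)*(-1/200))*(1/56701) = (3 - 1/400)*(1/56701) = (1199/400)*(1/56701) = 1199/22680400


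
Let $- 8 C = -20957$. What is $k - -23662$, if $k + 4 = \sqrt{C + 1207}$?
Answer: $23658 + \frac{11 \sqrt{506}}{4} \approx 23720.0$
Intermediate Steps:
$C = \frac{20957}{8}$ ($C = \left(- \frac{1}{8}\right) \left(-20957\right) = \frac{20957}{8} \approx 2619.6$)
$k = -4 + \frac{11 \sqrt{506}}{4}$ ($k = -4 + \sqrt{\frac{20957}{8} + 1207} = -4 + \sqrt{\frac{30613}{8}} = -4 + \frac{11 \sqrt{506}}{4} \approx 57.86$)
$k - -23662 = \left(-4 + \frac{11 \sqrt{506}}{4}\right) - -23662 = \left(-4 + \frac{11 \sqrt{506}}{4}\right) + 23662 = 23658 + \frac{11 \sqrt{506}}{4}$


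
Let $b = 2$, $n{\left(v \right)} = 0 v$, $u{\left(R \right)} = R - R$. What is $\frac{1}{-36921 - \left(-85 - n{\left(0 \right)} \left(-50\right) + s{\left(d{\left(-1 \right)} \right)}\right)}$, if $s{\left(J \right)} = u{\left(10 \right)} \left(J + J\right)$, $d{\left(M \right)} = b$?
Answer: $- \frac{1}{36836} \approx -2.7147 \cdot 10^{-5}$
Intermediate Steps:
$u{\left(R \right)} = 0$
$n{\left(v \right)} = 0$
$d{\left(M \right)} = 2$
$s{\left(J \right)} = 0$ ($s{\left(J \right)} = 0 \left(J + J\right) = 0 \cdot 2 J = 0$)
$\frac{1}{-36921 - \left(-85 - n{\left(0 \right)} \left(-50\right) + s{\left(d{\left(-1 \right)} \right)}\right)} = \frac{1}{-36921 + \left(\left(85 + 0 \left(-50\right)\right) - 0\right)} = \frac{1}{-36921 + \left(\left(85 + 0\right) + 0\right)} = \frac{1}{-36921 + \left(85 + 0\right)} = \frac{1}{-36921 + 85} = \frac{1}{-36836} = - \frac{1}{36836}$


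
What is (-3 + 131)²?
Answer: 16384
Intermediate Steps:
(-3 + 131)² = 128² = 16384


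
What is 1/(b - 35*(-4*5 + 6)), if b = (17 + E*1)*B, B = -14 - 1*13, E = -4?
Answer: 1/139 ≈ 0.0071942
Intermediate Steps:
B = -27 (B = -14 - 13 = -27)
b = -351 (b = (17 - 4*1)*(-27) = (17 - 4)*(-27) = 13*(-27) = -351)
1/(b - 35*(-4*5 + 6)) = 1/(-351 - 35*(-4*5 + 6)) = 1/(-351 - 35*(-20 + 6)) = 1/(-351 - 35*(-14)) = 1/(-351 + 490) = 1/139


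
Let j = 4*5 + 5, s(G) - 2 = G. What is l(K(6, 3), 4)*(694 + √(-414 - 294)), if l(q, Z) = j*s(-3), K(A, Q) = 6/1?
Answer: -17350 - 50*I*√177 ≈ -17350.0 - 665.21*I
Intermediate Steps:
K(A, Q) = 6 (K(A, Q) = 6*1 = 6)
s(G) = 2 + G
j = 25 (j = 20 + 5 = 25)
l(q, Z) = -25 (l(q, Z) = 25*(2 - 3) = 25*(-1) = -25)
l(K(6, 3), 4)*(694 + √(-414 - 294)) = -25*(694 + √(-414 - 294)) = -25*(694 + √(-708)) = -25*(694 + 2*I*√177) = -17350 - 50*I*√177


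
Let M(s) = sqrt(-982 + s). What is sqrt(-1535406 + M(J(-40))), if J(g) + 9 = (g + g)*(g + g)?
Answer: sqrt(-1535406 + 3*sqrt(601)) ≈ 1239.1*I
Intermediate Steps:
J(g) = -9 + 4*g**2 (J(g) = -9 + (g + g)*(g + g) = -9 + (2*g)*(2*g) = -9 + 4*g**2)
sqrt(-1535406 + M(J(-40))) = sqrt(-1535406 + sqrt(-982 + (-9 + 4*(-40)**2))) = sqrt(-1535406 + sqrt(-982 + (-9 + 4*1600))) = sqrt(-1535406 + sqrt(-982 + (-9 + 6400))) = sqrt(-1535406 + sqrt(-982 + 6391)) = sqrt(-1535406 + sqrt(5409)) = sqrt(-1535406 + 3*sqrt(601))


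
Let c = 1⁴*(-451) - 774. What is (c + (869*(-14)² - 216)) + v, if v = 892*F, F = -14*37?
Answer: -293173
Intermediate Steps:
c = -1225 (c = 1*(-451) - 774 = -451 - 774 = -1225)
F = -518
v = -462056 (v = 892*(-518) = -462056)
(c + (869*(-14)² - 216)) + v = (-1225 + (869*(-14)² - 216)) - 462056 = (-1225 + (869*196 - 216)) - 462056 = (-1225 + (170324 - 216)) - 462056 = (-1225 + 170108) - 462056 = 168883 - 462056 = -293173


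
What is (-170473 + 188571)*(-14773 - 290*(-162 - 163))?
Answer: 1438374746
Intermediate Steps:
(-170473 + 188571)*(-14773 - 290*(-162 - 163)) = 18098*(-14773 - 290*(-325)) = 18098*(-14773 + 94250) = 18098*79477 = 1438374746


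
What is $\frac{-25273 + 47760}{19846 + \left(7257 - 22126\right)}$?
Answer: $\frac{22487}{4977} \approx 4.5182$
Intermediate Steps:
$\frac{-25273 + 47760}{19846 + \left(7257 - 22126\right)} = \frac{22487}{19846 - 14869} = \frac{22487}{4977}$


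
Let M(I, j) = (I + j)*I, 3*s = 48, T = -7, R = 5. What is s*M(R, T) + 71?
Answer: -89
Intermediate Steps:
s = 16 (s = (⅓)*48 = 16)
M(I, j) = I*(I + j)
s*M(R, T) + 71 = 16*(5*(5 - 7)) + 71 = 16*(5*(-2)) + 71 = 16*(-10) + 71 = -160 + 71 = -89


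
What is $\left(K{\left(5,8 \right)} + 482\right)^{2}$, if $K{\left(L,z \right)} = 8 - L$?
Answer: $235225$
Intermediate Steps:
$\left(K{\left(5,8 \right)} + 482\right)^{2} = \left(\left(8 - 5\right) + 482\right)^{2} = \left(3 + 482\right)^{2} = 485^{2} = 235225$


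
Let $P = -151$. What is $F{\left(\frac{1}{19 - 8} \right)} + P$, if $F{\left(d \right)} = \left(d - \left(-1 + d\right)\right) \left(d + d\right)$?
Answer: $- \frac{1659}{11} \approx -150.82$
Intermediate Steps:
$F{\left(d \right)} = 2 d$ ($F{\left(d \right)} = 1 \cdot 2 d = 2 d$)
$F{\left(\frac{1}{19 - 8} \right)} + P = \frac{2}{19 - 8} - 151 = \frac{2}{11} - 151 = - \frac{1659}{11}$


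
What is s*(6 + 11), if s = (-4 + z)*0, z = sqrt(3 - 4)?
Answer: 0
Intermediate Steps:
z = I (z = sqrt(-1) = I ≈ 1.0*I)
s = 0 (s = (-4 + I)*0 = 0)
s*(6 + 11) = 0*(6 + 11) = 0*17 = 0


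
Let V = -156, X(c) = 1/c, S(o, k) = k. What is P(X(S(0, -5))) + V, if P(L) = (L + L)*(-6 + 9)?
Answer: -786/5 ≈ -157.20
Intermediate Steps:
P(L) = 6*L (P(L) = (2*L)*3 = 6*L)
P(X(S(0, -5))) + V = 6/(-5) - 156 = 6*(-1/5) - 156 = -6/5 - 156 = -786/5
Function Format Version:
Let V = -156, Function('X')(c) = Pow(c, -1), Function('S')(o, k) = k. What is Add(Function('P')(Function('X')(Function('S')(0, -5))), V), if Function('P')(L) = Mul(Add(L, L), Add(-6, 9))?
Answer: Rational(-786, 5) ≈ -157.20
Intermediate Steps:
Function('P')(L) = Mul(6, L) (Function('P')(L) = Mul(Mul(2, L), 3) = Mul(6, L))
Add(Function('P')(Function('X')(Function('S')(0, -5))), V) = Add(Mul(6, Pow(-5, -1)), -156) = Add(Mul(6, Rational(-1, 5)), -156) = Add(Rational(-6, 5), -156) = Rational(-786, 5)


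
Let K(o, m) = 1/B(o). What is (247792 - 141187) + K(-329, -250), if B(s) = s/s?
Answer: 106606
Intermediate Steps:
B(s) = 1
K(o, m) = 1 (K(o, m) = 1/1 = 1)
(247792 - 141187) + K(-329, -250) = (247792 - 141187) + 1 = 106605 + 1 = 106606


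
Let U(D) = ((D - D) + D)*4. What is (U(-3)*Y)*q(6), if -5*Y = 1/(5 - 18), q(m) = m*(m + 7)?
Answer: -72/5 ≈ -14.400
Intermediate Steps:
q(m) = m*(7 + m)
Y = 1/65 (Y = -1/(5*(5 - 18)) = -⅕/(-13) = -⅕*(-1/13) = 1/65 ≈ 0.015385)
U(D) = 4*D (U(D) = (0 + D)*4 = D*4 = 4*D)
(U(-3)*Y)*q(6) = ((4*(-3))*(1/65))*(6*(7 + 6)) = (-12*1/65)*(6*13) = -12/65*78 = -72/5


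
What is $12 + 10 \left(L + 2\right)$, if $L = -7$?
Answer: $-38$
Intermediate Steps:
$12 + 10 \left(L + 2\right) = 12 + 10 \left(-7 + 2\right) = 12 + 10 \left(-5\right) = 12 - 50 = -38$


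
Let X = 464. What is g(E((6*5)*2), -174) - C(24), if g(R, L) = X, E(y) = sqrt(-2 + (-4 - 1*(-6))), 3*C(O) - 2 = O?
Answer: 1366/3 ≈ 455.33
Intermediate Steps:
C(O) = 2/3 + O/3
E(y) = 0 (E(y) = sqrt(-2 + (-4 + 6)) = sqrt(-2 + 2) = sqrt(0) = 0)
g(R, L) = 464
g(E((6*5)*2), -174) - C(24) = 464 - (2/3 + (1/3)*24) = 464 - (2/3 + 8) = 464 - 1*26/3 = 464 - 26/3 = 1366/3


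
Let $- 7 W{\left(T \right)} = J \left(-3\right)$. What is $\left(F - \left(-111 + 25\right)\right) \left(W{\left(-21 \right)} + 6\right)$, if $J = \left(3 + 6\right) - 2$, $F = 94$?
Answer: $1620$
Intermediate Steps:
$J = 7$ ($J = 9 - 2 = 7$)
$W{\left(T \right)} = 3$ ($W{\left(T \right)} = - \frac{7 \left(-3\right)}{7} = \left(- \frac{1}{7}\right) \left(-21\right) = 3$)
$\left(F - \left(-111 + 25\right)\right) \left(W{\left(-21 \right)} + 6\right) = \left(94 - \left(-111 + 25\right)\right) \left(3 + 6\right) = \left(94 - -86\right) 9 = \left(94 + 86\right) 9 = 180 \cdot 9 = 1620$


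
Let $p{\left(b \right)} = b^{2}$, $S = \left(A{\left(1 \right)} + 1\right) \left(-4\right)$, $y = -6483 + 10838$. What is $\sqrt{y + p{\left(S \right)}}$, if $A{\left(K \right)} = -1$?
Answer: $\sqrt{4355} \approx 65.992$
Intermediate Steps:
$y = 4355$
$S = 0$ ($S = \left(-1 + 1\right) \left(-4\right) = 0 \left(-4\right) = 0$)
$\sqrt{y + p{\left(S \right)}} = \sqrt{4355 + 0^{2}} = \sqrt{4355 + 0} = \sqrt{4355}$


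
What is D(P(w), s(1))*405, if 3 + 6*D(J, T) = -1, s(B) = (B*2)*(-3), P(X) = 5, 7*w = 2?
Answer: -270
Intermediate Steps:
w = 2/7 (w = (⅐)*2 = 2/7 ≈ 0.28571)
s(B) = -6*B (s(B) = (2*B)*(-3) = -6*B)
D(J, T) = -⅔ (D(J, T) = -½ + (⅙)*(-1) = -½ - ⅙ = -⅔)
D(P(w), s(1))*405 = -⅔*405 = -270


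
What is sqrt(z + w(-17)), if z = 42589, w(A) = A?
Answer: 2*sqrt(10643) ≈ 206.33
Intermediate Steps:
sqrt(z + w(-17)) = sqrt(42589 - 17) = sqrt(42572) = 2*sqrt(10643)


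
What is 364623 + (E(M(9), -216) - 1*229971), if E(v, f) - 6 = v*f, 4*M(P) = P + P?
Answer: 133686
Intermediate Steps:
M(P) = P/2 (M(P) = (P + P)/4 = (2*P)/4 = P/2)
E(v, f) = 6 + f*v (E(v, f) = 6 + v*f = 6 + f*v)
364623 + (E(M(9), -216) - 1*229971) = 364623 + ((6 - 108*9) - 1*229971) = 364623 + ((6 - 216*9/2) - 229971) = 364623 + ((6 - 972) - 229971) = 364623 + (-966 - 229971) = 364623 - 230937 = 133686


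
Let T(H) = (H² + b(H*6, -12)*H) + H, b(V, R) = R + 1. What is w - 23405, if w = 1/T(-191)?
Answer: -898541354/38391 ≈ -23405.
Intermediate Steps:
b(V, R) = 1 + R
T(H) = H² - 10*H (T(H) = (H² + (1 - 12)*H) + H = (H² - 11*H) + H = H² - 10*H)
w = 1/38391 (w = 1/(-191*(-10 - 191)) = 1/(-191*(-201)) = 1/38391 ≈ 2.6048e-5)
w - 23405 = 1/38391 - 23405 = -898541354/38391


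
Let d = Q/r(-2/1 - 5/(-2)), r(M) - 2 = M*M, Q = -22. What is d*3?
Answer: -88/3 ≈ -29.333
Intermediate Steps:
r(M) = 2 + M² (r(M) = 2 + M*M = 2 + M²)
d = -88/9 (d = -22/(2 + (-2/1 - 5/(-2))²) = -22/(2 + (-2*1 - 5*(-½))²) = -22/(2 + (-2 + 5/2)²) = -22/(2 + (½)²) = -22/(2 + ¼) = -22/9/4 = -22*4/9 = -88/9 ≈ -9.7778)
d*3 = -88/9*3 = -88/3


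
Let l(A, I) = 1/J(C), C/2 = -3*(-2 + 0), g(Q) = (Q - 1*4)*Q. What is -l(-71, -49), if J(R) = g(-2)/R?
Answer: -1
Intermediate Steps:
g(Q) = Q*(-4 + Q) (g(Q) = (Q - 4)*Q = (-4 + Q)*Q = Q*(-4 + Q))
C = 12 (C = 2*(-3*(-2 + 0)) = 2*(-3*(-2)) = 2*6 = 12)
J(R) = 12/R (J(R) = (-2*(-4 - 2))/R = (-2*(-6))/R = 12/R)
l(A, I) = 1 (l(A, I) = 1/(12/12) = 1/(12*(1/12)) = 1/1 = 1)
-l(-71, -49) = -1*1 = -1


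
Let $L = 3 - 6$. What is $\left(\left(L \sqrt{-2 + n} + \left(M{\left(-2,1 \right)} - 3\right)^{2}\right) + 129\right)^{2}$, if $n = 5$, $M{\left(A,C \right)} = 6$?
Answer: $19071 - 828 \sqrt{3} \approx 17637.0$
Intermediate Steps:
$L = -3$ ($L = 3 - 6 = -3$)
$\left(\left(L \sqrt{-2 + n} + \left(M{\left(-2,1 \right)} - 3\right)^{2}\right) + 129\right)^{2} = \left(\left(- 3 \sqrt{-2 + 5} + \left(6 - 3\right)^{2}\right) + 129\right)^{2} = \left(\left(- 3 \sqrt{3} + 3^{2}\right) + 129\right)^{2} = \left(\left(- 3 \sqrt{3} + 9\right) + 129\right)^{2} = \left(\left(9 - 3 \sqrt{3}\right) + 129\right)^{2} = \left(138 - 3 \sqrt{3}\right)^{2}$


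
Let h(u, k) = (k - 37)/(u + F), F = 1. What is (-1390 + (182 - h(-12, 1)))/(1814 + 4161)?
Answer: -13324/65725 ≈ -0.20272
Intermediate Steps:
h(u, k) = (-37 + k)/(1 + u) (h(u, k) = (k - 37)/(u + 1) = (-37 + k)/(1 + u))
(-1390 + (182 - h(-12, 1)))/(1814 + 4161) = (-1390 + (182 - (-37 + 1)/(1 - 12)))/(1814 + 4161) = (-1390 + (182 - (-36)/(-11)))/5975 = (-1390 + (182 - (-1)*(-36)/11))*(1/5975) = (-1390 + (182 - 1*36/11))*(1/5975) = (-1390 + (182 - 36/11))*(1/5975) = (-1390 + 1966/11)*(1/5975) = -13324/11*1/5975 = -13324/65725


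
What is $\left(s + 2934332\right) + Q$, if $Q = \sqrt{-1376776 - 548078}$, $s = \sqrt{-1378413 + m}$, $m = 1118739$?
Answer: $2934332 + i \sqrt{259674} + i \sqrt{1924854} \approx 2.9343 \cdot 10^{6} + 1897.0 i$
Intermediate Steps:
$s = i \sqrt{259674}$ ($s = \sqrt{-1378413 + 1118739} = \sqrt{-259674} = i \sqrt{259674} \approx 509.58 i$)
$Q = i \sqrt{1924854}$ ($Q = \sqrt{-1924854} = i \sqrt{1924854} \approx 1387.4 i$)
$\left(s + 2934332\right) + Q = \left(i \sqrt{259674} + 2934332\right) + i \sqrt{1924854} = \left(2934332 + i \sqrt{259674}\right) + i \sqrt{1924854} = 2934332 + i \sqrt{259674} + i \sqrt{1924854}$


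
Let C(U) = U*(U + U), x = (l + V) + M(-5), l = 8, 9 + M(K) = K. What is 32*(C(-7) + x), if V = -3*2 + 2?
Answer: 2816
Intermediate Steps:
M(K) = -9 + K
V = -4 (V = -6 + 2 = -4)
x = -10 (x = (8 - 4) + (-9 - 5) = 4 - 14 = -10)
C(U) = 2*U**2 (C(U) = U*(2*U) = 2*U**2)
32*(C(-7) + x) = 32*(2*(-7)**2 - 10) = 32*(2*49 - 10) = 32*(98 - 10) = 32*88 = 2816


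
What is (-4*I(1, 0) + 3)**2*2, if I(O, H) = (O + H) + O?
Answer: 50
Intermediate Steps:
I(O, H) = H + 2*O (I(O, H) = (H + O) + O = H + 2*O)
(-4*I(1, 0) + 3)**2*2 = (-4*(0 + 2*1) + 3)**2*2 = (-4*(0 + 2) + 3)**2*2 = (-4*2 + 3)**2*2 = (-8 + 3)**2*2 = (-5)**2*2 = 25*2 = 50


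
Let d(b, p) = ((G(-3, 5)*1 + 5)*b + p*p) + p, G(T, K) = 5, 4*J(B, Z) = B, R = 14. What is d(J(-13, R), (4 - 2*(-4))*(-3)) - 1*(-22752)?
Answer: 47959/2 ≈ 23980.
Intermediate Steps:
J(B, Z) = B/4
d(b, p) = p + p**2 + 10*b (d(b, p) = ((5*1 + 5)*b + p*p) + p = ((5 + 5)*b + p**2) + p = (10*b + p**2) + p = (p**2 + 10*b) + p = p + p**2 + 10*b)
d(J(-13, R), (4 - 2*(-4))*(-3)) - 1*(-22752) = ((4 - 2*(-4))*(-3) + ((4 - 2*(-4))*(-3))**2 + 10*((1/4)*(-13))) - 1*(-22752) = ((4 + 8)*(-3) + ((4 + 8)*(-3))**2 + 10*(-13/4)) + 22752 = (12*(-3) + (12*(-3))**2 - 65/2) + 22752 = (-36 + (-36)**2 - 65/2) + 22752 = (-36 + 1296 - 65/2) + 22752 = 2455/2 + 22752 = 47959/2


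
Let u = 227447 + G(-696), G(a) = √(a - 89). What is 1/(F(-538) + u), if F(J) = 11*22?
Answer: 227689/51842281506 - I*√785/51842281506 ≈ 4.392e-6 - 5.4044e-10*I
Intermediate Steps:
G(a) = √(-89 + a)
F(J) = 242
u = 227447 + I*√785 (u = 227447 + √(-89 - 696) = 227447 + √(-785) = 227447 + I*√785 ≈ 2.2745e+5 + 28.018*I)
1/(F(-538) + u) = 1/(242 + (227447 + I*√785)) = 1/(227689 + I*√785)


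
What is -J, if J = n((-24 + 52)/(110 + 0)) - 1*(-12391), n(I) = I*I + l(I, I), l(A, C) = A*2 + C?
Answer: -37485281/3025 ≈ -12392.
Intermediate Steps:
l(A, C) = C + 2*A (l(A, C) = 2*A + C = C + 2*A)
n(I) = I**2 + 3*I (n(I) = I*I + (I + 2*I) = I**2 + 3*I)
J = 37485281/3025 (J = ((-24 + 52)/(110 + 0))*(3 + (-24 + 52)/(110 + 0)) - 1*(-12391) = (28/110)*(3 + 28/110) + 12391 = (28*(1/110))*(3 + 28*(1/110)) + 12391 = 14*(3 + 14/55)/55 + 12391 = (14/55)*(179/55) + 12391 = 2506/3025 + 12391 = 37485281/3025 ≈ 12392.)
-J = -1*37485281/3025 = -37485281/3025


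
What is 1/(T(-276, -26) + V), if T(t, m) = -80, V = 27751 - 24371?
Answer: 1/3300 ≈ 0.00030303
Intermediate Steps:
V = 3380
1/(T(-276, -26) + V) = 1/(-80 + 3380) = 1/3300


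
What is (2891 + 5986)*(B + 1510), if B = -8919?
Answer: -65769693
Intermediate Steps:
(2891 + 5986)*(B + 1510) = (2891 + 5986)*(-8919 + 1510) = 8877*(-7409) = -65769693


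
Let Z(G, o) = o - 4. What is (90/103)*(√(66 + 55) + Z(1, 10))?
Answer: 1530/103 ≈ 14.854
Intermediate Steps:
Z(G, o) = -4 + o
(90/103)*(√(66 + 55) + Z(1, 10)) = (90/103)*(√(66 + 55) + (-4 + 10)) = (90*(1/103))*(√121 + 6) = 90*(11 + 6)/103 = (90/103)*17 = 1530/103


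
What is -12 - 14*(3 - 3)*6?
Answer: -12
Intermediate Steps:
-12 - 14*(3 - 3)*6 = -12 - 0*6 = -12 - 14*0 = -12 + 0 = -12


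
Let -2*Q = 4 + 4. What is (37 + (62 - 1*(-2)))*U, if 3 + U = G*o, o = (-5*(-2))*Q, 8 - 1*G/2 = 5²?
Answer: 137057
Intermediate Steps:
Q = -4 (Q = -(4 + 4)/2 = -½*8 = -4)
G = -34 (G = 16 - 2*5² = 16 - 2*25 = 16 - 50 = -34)
o = -40 (o = -5*(-2)*(-4) = 10*(-4) = -40)
U = 1357 (U = -3 - 34*(-40) = -3 + 1360 = 1357)
(37 + (62 - 1*(-2)))*U = (37 + (62 - 1*(-2)))*1357 = (37 + (62 + 2))*1357 = (37 + 64)*1357 = 101*1357 = 137057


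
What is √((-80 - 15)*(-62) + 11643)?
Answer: √17533 ≈ 132.41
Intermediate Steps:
√((-80 - 15)*(-62) + 11643) = √(-95*(-62) + 11643) = √(5890 + 11643) = √17533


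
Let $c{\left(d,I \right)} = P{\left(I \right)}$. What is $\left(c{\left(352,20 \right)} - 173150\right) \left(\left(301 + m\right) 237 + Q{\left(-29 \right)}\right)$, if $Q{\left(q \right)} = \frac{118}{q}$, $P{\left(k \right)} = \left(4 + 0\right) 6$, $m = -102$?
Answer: $- \frac{236768675734}{29} \approx -8.1644 \cdot 10^{9}$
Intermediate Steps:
$P{\left(k \right)} = 24$ ($P{\left(k \right)} = 4 \cdot 6 = 24$)
$c{\left(d,I \right)} = 24$
$\left(c{\left(352,20 \right)} - 173150\right) \left(\left(301 + m\right) 237 + Q{\left(-29 \right)}\right) = \left(24 - 173150\right) \left(\left(301 - 102\right) 237 + \frac{118}{-29}\right) = - 173126 \left(199 \cdot 237 + 118 \left(- \frac{1}{29}\right)\right) = - 173126 \left(47163 - \frac{118}{29}\right) = \left(-173126\right) \frac{1367609}{29} = - \frac{236768675734}{29}$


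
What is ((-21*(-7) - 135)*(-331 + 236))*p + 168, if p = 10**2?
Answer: -113832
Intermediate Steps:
p = 100
((-21*(-7) - 135)*(-331 + 236))*p + 168 = ((-21*(-7) - 135)*(-331 + 236))*100 + 168 = ((147 - 135)*(-95))*100 + 168 = (12*(-95))*100 + 168 = -1140*100 + 168 = -114000 + 168 = -113832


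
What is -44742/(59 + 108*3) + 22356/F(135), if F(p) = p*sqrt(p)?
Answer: -44742/383 + 92*sqrt(15)/25 ≈ -102.57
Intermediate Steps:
F(p) = p**(3/2)
-44742/(59 + 108*3) + 22356/F(135) = -44742/(59 + 108*3) + 22356/(135**(3/2)) = -44742/(59 + 324) + 22356/((405*sqrt(15))) = -44742/383 + 22356*(sqrt(15)/6075) = -44742*1/383 + 92*sqrt(15)/25 = -44742/383 + 92*sqrt(15)/25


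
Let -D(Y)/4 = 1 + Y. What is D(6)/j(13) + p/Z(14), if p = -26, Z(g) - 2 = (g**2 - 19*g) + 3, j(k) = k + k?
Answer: -44/65 ≈ -0.67692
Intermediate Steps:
D(Y) = -4 - 4*Y (D(Y) = -4*(1 + Y) = -4 - 4*Y)
j(k) = 2*k
Z(g) = 5 + g**2 - 19*g (Z(g) = 2 + ((g**2 - 19*g) + 3) = 2 + (3 + g**2 - 19*g) = 5 + g**2 - 19*g)
D(6)/j(13) + p/Z(14) = (-4 - 4*6)/((2*13)) - 26/(5 + 14**2 - 19*14) = (-4 - 24)/26 - 26/(5 + 196 - 266) = -28*1/26 - 26/(-65) = -14/13 - 26*(-1/65) = -14/13 + 2/5 = -44/65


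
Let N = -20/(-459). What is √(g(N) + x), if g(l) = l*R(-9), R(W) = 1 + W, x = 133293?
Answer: √3120247677/153 ≈ 365.09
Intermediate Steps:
N = 20/459 (N = -20*(-1/459) = 20/459 ≈ 0.043573)
g(l) = -8*l (g(l) = l*(1 - 9) = l*(-8) = -8*l)
√(g(N) + x) = √(-8*20/459 + 133293) = √(-160/459 + 133293) = √(61181327/459) = √3120247677/153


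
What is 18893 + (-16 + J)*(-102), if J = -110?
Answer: 31745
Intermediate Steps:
18893 + (-16 + J)*(-102) = 18893 + (-16 - 110)*(-102) = 18893 - 126*(-102) = 18893 + 12852 = 31745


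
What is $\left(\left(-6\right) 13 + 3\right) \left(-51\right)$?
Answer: $3825$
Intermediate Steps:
$\left(\left(-6\right) 13 + 3\right) \left(-51\right) = \left(-78 + 3\right) \left(-51\right) = \left(-75\right) \left(-51\right) = 3825$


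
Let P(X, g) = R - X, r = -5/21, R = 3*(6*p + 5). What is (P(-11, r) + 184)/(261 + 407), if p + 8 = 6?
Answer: 87/334 ≈ 0.26048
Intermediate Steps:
p = -2 (p = -8 + 6 = -2)
R = -21 (R = 3*(6*(-2) + 5) = 3*(-12 + 5) = 3*(-7) = -21)
r = -5/21 (r = -5*1/21 = -5/21 ≈ -0.23810)
P(X, g) = -21 - X
(P(-11, r) + 184)/(261 + 407) = ((-21 - 1*(-11)) + 184)/(261 + 407) = ((-21 + 11) + 184)/668 = (-10 + 184)*(1/668) = 174*(1/668) = 87/334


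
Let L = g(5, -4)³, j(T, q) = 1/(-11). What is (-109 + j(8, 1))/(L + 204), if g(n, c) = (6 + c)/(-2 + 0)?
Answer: -1200/2233 ≈ -0.53739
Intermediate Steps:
j(T, q) = -1/11
g(n, c) = -3 - c/2 (g(n, c) = (6 + c)/(-2) = (6 + c)*(-½) = -3 - c/2)
L = -1 (L = (-3 - ½*(-4))³ = (-3 + 2)³ = (-1)³ = -1)
(-109 + j(8, 1))/(L + 204) = (-109 - 1/11)/(-1 + 204) = -1200/11/203 = -1200/11*1/203 = -1200/2233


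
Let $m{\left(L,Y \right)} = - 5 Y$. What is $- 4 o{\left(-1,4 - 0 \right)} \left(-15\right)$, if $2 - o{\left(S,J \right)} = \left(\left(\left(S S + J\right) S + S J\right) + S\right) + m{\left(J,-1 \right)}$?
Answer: $420$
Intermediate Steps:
$o{\left(S,J \right)} = -3 - S - J S - S \left(J + S^{2}\right)$ ($o{\left(S,J \right)} = 2 - \left(\left(\left(\left(S S + J\right) S + S J\right) + S\right) - -5\right) = 2 - \left(\left(\left(\left(S^{2} + J\right) S + J S\right) + S\right) + 5\right) = 2 - \left(\left(\left(\left(J + S^{2}\right) S + J S\right) + S\right) + 5\right) = 2 - \left(\left(\left(S \left(J + S^{2}\right) + J S\right) + S\right) + 5\right) = 2 - \left(\left(\left(J S + S \left(J + S^{2}\right)\right) + S\right) + 5\right) = 2 - \left(\left(S + J S + S \left(J + S^{2}\right)\right) + 5\right) = 2 - \left(5 + S + J S + S \left(J + S^{2}\right)\right) = -3 - S - J S - S \left(J + S^{2}\right)$)
$- 4 o{\left(-1,4 - 0 \right)} \left(-15\right) = - 4 \left(-3 - -1 - \left(-1\right)^{3} - 2 \left(4 - 0\right) \left(-1\right)\right) \left(-15\right) = - 4 \left(-3 + 1 - -1 - 2 \left(4 + 0\right) \left(-1\right)\right) \left(-15\right) = - 4 \left(-3 + 1 + 1 - 8 \left(-1\right)\right) \left(-15\right) = - 4 \left(-3 + 1 + 1 + 8\right) \left(-15\right) = \left(-4\right) 7 \left(-15\right) = \left(-28\right) \left(-15\right) = 420$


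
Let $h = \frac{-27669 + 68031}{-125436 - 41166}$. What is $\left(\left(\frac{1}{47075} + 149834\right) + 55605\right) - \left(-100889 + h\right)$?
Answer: $\frac{400411302491492}{1307131525} \approx 3.0633 \cdot 10^{5}$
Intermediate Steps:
$h = - \frac{6727}{27767}$ ($h = \frac{40362}{-166602} = 40362 \left(- \frac{1}{166602}\right) = - \frac{6727}{27767} \approx -0.24227$)
$\left(\left(\frac{1}{47075} + 149834\right) + 55605\right) - \left(-100889 + h\right) = \left(\left(\frac{1}{47075} + 149834\right) + 55605\right) + \left(100889 - - \frac{6727}{27767}\right) = \left(\left(\frac{1}{47075} + 149834\right) + 55605\right) + \left(100889 + \frac{6727}{27767}\right) = \left(\frac{7053435551}{47075} + 55605\right) + \frac{2801391590}{27767} = \frac{9671040926}{47075} + \frac{2801391590}{27767} = \frac{400411302491492}{1307131525}$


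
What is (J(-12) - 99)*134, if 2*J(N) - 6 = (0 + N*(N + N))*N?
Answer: -244416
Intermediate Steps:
J(N) = 3 + N**3 (J(N) = 3 + ((0 + N*(N + N))*N)/2 = 3 + ((0 + N*(2*N))*N)/2 = 3 + ((0 + 2*N**2)*N)/2 = 3 + ((2*N**2)*N)/2 = 3 + (2*N**3)/2 = 3 + N**3)
(J(-12) - 99)*134 = ((3 + (-12)**3) - 99)*134 = ((3 - 1728) - 99)*134 = (-1725 - 99)*134 = -1824*134 = -244416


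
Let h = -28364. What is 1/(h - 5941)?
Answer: -1/34305 ≈ -2.9150e-5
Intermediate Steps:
1/(h - 5941) = 1/(-28364 - 5941) = 1/(-34305) = -1/34305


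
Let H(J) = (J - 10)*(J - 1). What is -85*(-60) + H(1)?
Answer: 5100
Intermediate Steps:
H(J) = (-1 + J)*(-10 + J) (H(J) = (-10 + J)*(-1 + J) = (-1 + J)*(-10 + J))
-85*(-60) + H(1) = -85*(-60) + (10 + 1**2 - 11*1) = 5100 + (10 + 1 - 11) = 5100 + 0 = 5100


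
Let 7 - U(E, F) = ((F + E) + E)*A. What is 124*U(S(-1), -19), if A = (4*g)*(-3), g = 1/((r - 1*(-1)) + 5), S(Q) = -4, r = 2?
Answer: -4154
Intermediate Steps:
g = ⅛ (g = 1/((2 - 1*(-1)) + 5) = 1/((2 + 1) + 5) = 1/(3 + 5) = 1/8 = ⅛ ≈ 0.12500)
A = -3/2 (A = (4*(⅛))*(-3) = (½)*(-3) = -3/2 ≈ -1.5000)
U(E, F) = 7 + 3*E + 3*F/2 (U(E, F) = 7 - ((F + E) + E)*(-3)/2 = 7 - ((E + F) + E)*(-3)/2 = 7 - (F + 2*E)*(-3)/2 = 7 - (-3*E - 3*F/2) = 7 + (3*E + 3*F/2) = 7 + 3*E + 3*F/2)
124*U(S(-1), -19) = 124*(7 + 3*(-4) + (3/2)*(-19)) = 124*(7 - 12 - 57/2) = 124*(-67/2) = -4154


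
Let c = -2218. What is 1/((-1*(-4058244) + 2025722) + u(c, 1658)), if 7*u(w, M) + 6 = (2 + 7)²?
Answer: 7/42587837 ≈ 1.6437e-7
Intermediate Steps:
u(w, M) = 75/7 (u(w, M) = -6/7 + (2 + 7)²/7 = -6/7 + (⅐)*9² = -6/7 + (⅐)*81 = -6/7 + 81/7 = 75/7)
1/((-1*(-4058244) + 2025722) + u(c, 1658)) = 1/((-1*(-4058244) + 2025722) + 75/7) = 1/((4058244 + 2025722) + 75/7) = 1/(6083966 + 75/7) = 1/(42587837/7) = 7/42587837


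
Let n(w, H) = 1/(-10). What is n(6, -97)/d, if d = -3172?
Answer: 1/31720 ≈ 3.1526e-5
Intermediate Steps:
n(w, H) = -⅒
n(6, -97)/d = -⅒/(-3172) = -⅒*(-1/3172) = 1/31720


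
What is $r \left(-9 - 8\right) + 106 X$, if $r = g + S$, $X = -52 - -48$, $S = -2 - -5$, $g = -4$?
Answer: $-407$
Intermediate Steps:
$S = 3$ ($S = -2 + 5 = 3$)
$X = -4$ ($X = -52 + 48 = -4$)
$r = -1$ ($r = -4 + 3 = -1$)
$r \left(-9 - 8\right) + 106 X = - (-9 - 8) + 106 \left(-4\right) = \left(-1\right) \left(-17\right) - 424 = 17 - 424 = -407$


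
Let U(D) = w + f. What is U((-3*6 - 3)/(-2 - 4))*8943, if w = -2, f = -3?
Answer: -44715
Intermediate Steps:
U(D) = -5 (U(D) = -2 - 3 = -5)
U((-3*6 - 3)/(-2 - 4))*8943 = -5*8943 = -44715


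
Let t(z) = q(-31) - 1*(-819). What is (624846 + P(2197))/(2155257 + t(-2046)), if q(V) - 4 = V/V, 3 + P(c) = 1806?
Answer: 626649/2156081 ≈ 0.29064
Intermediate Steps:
P(c) = 1803 (P(c) = -3 + 1806 = 1803)
q(V) = 5 (q(V) = 4 + V/V = 4 + 1 = 5)
t(z) = 824 (t(z) = 5 - 1*(-819) = 5 + 819 = 824)
(624846 + P(2197))/(2155257 + t(-2046)) = (624846 + 1803)/(2155257 + 824) = 626649/2156081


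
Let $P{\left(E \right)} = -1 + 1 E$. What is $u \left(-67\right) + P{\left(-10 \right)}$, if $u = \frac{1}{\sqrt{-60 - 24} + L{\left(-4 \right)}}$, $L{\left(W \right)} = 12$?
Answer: $- \frac{276}{19} + \frac{67 i \sqrt{21}}{114} \approx -14.526 + 2.6933 i$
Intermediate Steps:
$P{\left(E \right)} = -1 + E$
$u = \frac{1}{12 + 2 i \sqrt{21}}$ ($u = \frac{1}{\sqrt{-60 - 24} + 12} = \frac{1}{\sqrt{-84} + 12} = \frac{1}{2 i \sqrt{21} + 12} = \frac{1}{12 + 2 i \sqrt{21}} \approx 0.052632 - 0.040198 i$)
$u \left(-67\right) + P{\left(-10 \right)} = \left(\frac{1}{19} - \frac{i \sqrt{21}}{114}\right) \left(-67\right) - 11 = \left(- \frac{67}{19} + \frac{67 i \sqrt{21}}{114}\right) - 11 = - \frac{276}{19} + \frac{67 i \sqrt{21}}{114}$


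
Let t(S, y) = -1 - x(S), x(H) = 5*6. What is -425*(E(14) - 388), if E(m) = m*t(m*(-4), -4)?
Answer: 349350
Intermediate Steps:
x(H) = 30
t(S, y) = -31 (t(S, y) = -1 - 1*30 = -1 - 30 = -31)
E(m) = -31*m (E(m) = m*(-31) = -31*m)
-425*(E(14) - 388) = -425*(-31*14 - 388) = -425*(-434 - 388) = -425*(-822) = 349350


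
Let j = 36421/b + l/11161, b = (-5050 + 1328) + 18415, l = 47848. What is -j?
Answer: -158503635/23426939 ≈ -6.7659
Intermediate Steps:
b = 14693 (b = -3722 + 18415 = 14693)
j = 158503635/23426939 (j = 36421/14693 + 47848/11161 = 36421*(1/14693) + 47848*(1/11161) = 5203/2099 + 47848/11161 = 158503635/23426939 ≈ 6.7659)
-j = -1*158503635/23426939 = -158503635/23426939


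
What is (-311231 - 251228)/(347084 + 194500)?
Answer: -562459/541584 ≈ -1.0385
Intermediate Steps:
(-311231 - 251228)/(347084 + 194500) = -562459/541584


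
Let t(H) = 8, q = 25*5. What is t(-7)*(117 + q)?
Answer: 1936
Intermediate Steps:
q = 125
t(-7)*(117 + q) = 8*(117 + 125) = 8*242 = 1936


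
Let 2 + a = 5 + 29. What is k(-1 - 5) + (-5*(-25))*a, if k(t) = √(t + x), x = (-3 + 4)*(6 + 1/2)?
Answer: 4000 + √2/2 ≈ 4000.7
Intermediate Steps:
a = 32 (a = -2 + (5 + 29) = -2 + 34 = 32)
x = 13/2 (x = 1*(6 + ½) = 1*(13/2) = 13/2 ≈ 6.5000)
k(t) = √(13/2 + t) (k(t) = √(t + 13/2) = √(13/2 + t))
k(-1 - 5) + (-5*(-25))*a = √(26 + 4*(-1 - 5))/2 - 5*(-25)*32 = √(26 + 4*(-6))/2 + 125*32 = √(26 - 24)/2 + 4000 = √2/2 + 4000 = 4000 + √2/2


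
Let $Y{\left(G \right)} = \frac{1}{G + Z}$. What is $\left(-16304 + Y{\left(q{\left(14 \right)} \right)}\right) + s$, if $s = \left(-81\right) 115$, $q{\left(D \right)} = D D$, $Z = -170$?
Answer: $- \frac{666093}{26} \approx -25619.0$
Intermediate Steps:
$q{\left(D \right)} = D^{2}$
$Y{\left(G \right)} = \frac{1}{-170 + G}$ ($Y{\left(G \right)} = \frac{1}{G - 170} = \frac{1}{-170 + G}$)
$s = -9315$
$\left(-16304 + Y{\left(q{\left(14 \right)} \right)}\right) + s = \left(-16304 + \frac{1}{-170 + 14^{2}}\right) - 9315 = \left(-16304 + \frac{1}{-170 + 196}\right) - 9315 = \left(-16304 + \frac{1}{26}\right) - 9315 = - \frac{423903}{26} - 9315 = - \frac{666093}{26}$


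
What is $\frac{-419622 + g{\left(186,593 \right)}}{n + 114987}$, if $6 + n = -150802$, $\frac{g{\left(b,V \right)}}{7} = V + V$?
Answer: $\frac{3640}{317} \approx 11.483$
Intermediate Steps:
$g{\left(b,V \right)} = 14 V$ ($g{\left(b,V \right)} = 7 \left(V + V\right) = 7 \cdot 2 V = 14 V$)
$n = -150808$ ($n = -6 - 150802 = -150808$)
$\frac{-419622 + g{\left(186,593 \right)}}{n + 114987} = \frac{-419622 + 14 \cdot 593}{-150808 + 114987} = \frac{-419622 + 8302}{-35821} = \left(-411320\right) \left(- \frac{1}{35821}\right) = \frac{3640}{317}$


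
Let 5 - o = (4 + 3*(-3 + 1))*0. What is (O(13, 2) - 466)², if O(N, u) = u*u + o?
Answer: 208849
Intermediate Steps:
o = 5 (o = 5 - (4 + 3*(-3 + 1))*0 = 5 - (4 + 3*(-2))*0 = 5 - (4 - 6)*0 = 5 - (-2)*0 = 5 - 1*0 = 5 + 0 = 5)
O(N, u) = 5 + u² (O(N, u) = u*u + 5 = u² + 5 = 5 + u²)
(O(13, 2) - 466)² = ((5 + 2²) - 466)² = ((5 + 4) - 466)² = (9 - 466)² = (-457)² = 208849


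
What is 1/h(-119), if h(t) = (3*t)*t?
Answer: 1/42483 ≈ 2.3539e-5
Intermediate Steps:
h(t) = 3*t²
1/h(-119) = 1/(3*(-119)²) = 1/(3*14161) = 1/42483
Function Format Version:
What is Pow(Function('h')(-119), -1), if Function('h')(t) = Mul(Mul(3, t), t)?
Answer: Rational(1, 42483) ≈ 2.3539e-5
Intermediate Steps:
Function('h')(t) = Mul(3, Pow(t, 2))
Pow(Function('h')(-119), -1) = Pow(Mul(3, Pow(-119, 2)), -1) = Pow(Mul(3, 14161), -1) = Pow(42483, -1) = Rational(1, 42483)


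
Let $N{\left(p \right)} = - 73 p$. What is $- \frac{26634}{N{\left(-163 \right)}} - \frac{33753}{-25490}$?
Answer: $- \frac{277273713}{303305510} \approx -0.91417$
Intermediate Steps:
$- \frac{26634}{N{\left(-163 \right)}} - \frac{33753}{-25490} = - \frac{26634}{\left(-73\right) \left(-163\right)} - \frac{33753}{-25490} = - \frac{26634}{11899} - - \frac{33753}{25490} = \left(-26634\right) \frac{1}{11899} + \frac{33753}{25490} = - \frac{26634}{11899} + \frac{33753}{25490} = - \frac{277273713}{303305510}$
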